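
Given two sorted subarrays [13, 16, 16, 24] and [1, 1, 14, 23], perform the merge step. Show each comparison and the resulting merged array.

Merging process:

Compare 13 vs 1: take 1 from right. Merged: [1]
Compare 13 vs 1: take 1 from right. Merged: [1, 1]
Compare 13 vs 14: take 13 from left. Merged: [1, 1, 13]
Compare 16 vs 14: take 14 from right. Merged: [1, 1, 13, 14]
Compare 16 vs 23: take 16 from left. Merged: [1, 1, 13, 14, 16]
Compare 16 vs 23: take 16 from left. Merged: [1, 1, 13, 14, 16, 16]
Compare 24 vs 23: take 23 from right. Merged: [1, 1, 13, 14, 16, 16, 23]
Append remaining from left: [24]. Merged: [1, 1, 13, 14, 16, 16, 23, 24]

Final merged array: [1, 1, 13, 14, 16, 16, 23, 24]
Total comparisons: 7

The merged array is [1, 1, 13, 14, 16, 16, 23, 24], requiring 7 comparisons. The merge step runs in O(n) time where n is the total number of elements.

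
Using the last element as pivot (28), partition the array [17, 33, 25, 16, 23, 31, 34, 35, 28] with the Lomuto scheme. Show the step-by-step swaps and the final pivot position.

Lomuto partition with pivot = 28:

Initial array: [17, 33, 25, 16, 23, 31, 34, 35, 28]

arr[0]=17 <= 28: swap with position 0, array becomes [17, 33, 25, 16, 23, 31, 34, 35, 28]
arr[1]=33 > 28: no swap
arr[2]=25 <= 28: swap with position 1, array becomes [17, 25, 33, 16, 23, 31, 34, 35, 28]
arr[3]=16 <= 28: swap with position 2, array becomes [17, 25, 16, 33, 23, 31, 34, 35, 28]
arr[4]=23 <= 28: swap with position 3, array becomes [17, 25, 16, 23, 33, 31, 34, 35, 28]
arr[5]=31 > 28: no swap
arr[6]=34 > 28: no swap
arr[7]=35 > 28: no swap

Place pivot at position 4: [17, 25, 16, 23, 28, 31, 34, 35, 33]
Pivot position: 4

After partitioning with pivot 28, the array becomes [17, 25, 16, 23, 28, 31, 34, 35, 33]. The pivot is placed at index 4. All elements to the left of the pivot are <= 28, and all elements to the right are > 28.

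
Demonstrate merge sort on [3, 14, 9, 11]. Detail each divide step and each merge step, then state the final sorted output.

Merge sort trace:

Split: [3, 14, 9, 11] -> [3, 14] and [9, 11]
  Split: [3, 14] -> [3] and [14]
  Merge: [3] + [14] -> [3, 14]
  Split: [9, 11] -> [9] and [11]
  Merge: [9] + [11] -> [9, 11]
Merge: [3, 14] + [9, 11] -> [3, 9, 11, 14]

Final sorted array: [3, 9, 11, 14]

The merge sort proceeds by recursively splitting the array and merging sorted halves.
After all merges, the sorted array is [3, 9, 11, 14].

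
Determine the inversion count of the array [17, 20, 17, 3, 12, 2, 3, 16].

Finding inversions in [17, 20, 17, 3, 12, 2, 3, 16]:

(0, 3): arr[0]=17 > arr[3]=3
(0, 4): arr[0]=17 > arr[4]=12
(0, 5): arr[0]=17 > arr[5]=2
(0, 6): arr[0]=17 > arr[6]=3
(0, 7): arr[0]=17 > arr[7]=16
(1, 2): arr[1]=20 > arr[2]=17
(1, 3): arr[1]=20 > arr[3]=3
(1, 4): arr[1]=20 > arr[4]=12
(1, 5): arr[1]=20 > arr[5]=2
(1, 6): arr[1]=20 > arr[6]=3
(1, 7): arr[1]=20 > arr[7]=16
(2, 3): arr[2]=17 > arr[3]=3
(2, 4): arr[2]=17 > arr[4]=12
(2, 5): arr[2]=17 > arr[5]=2
(2, 6): arr[2]=17 > arr[6]=3
(2, 7): arr[2]=17 > arr[7]=16
(3, 5): arr[3]=3 > arr[5]=2
(4, 5): arr[4]=12 > arr[5]=2
(4, 6): arr[4]=12 > arr[6]=3

Total inversions: 19

The array has 19 inversion(s): (0,3), (0,4), (0,5), (0,6), (0,7), (1,2), (1,3), (1,4), (1,5), (1,6), (1,7), (2,3), (2,4), (2,5), (2,6), (2,7), (3,5), (4,5), (4,6). Each pair (i,j) satisfies i < j and arr[i] > arr[j].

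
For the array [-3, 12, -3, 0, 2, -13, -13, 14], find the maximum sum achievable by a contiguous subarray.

Using Kadane's algorithm on [-3, 12, -3, 0, 2, -13, -13, 14]:

Scanning through the array:
Position 1 (value 12): max_ending_here = 12, max_so_far = 12
Position 2 (value -3): max_ending_here = 9, max_so_far = 12
Position 3 (value 0): max_ending_here = 9, max_so_far = 12
Position 4 (value 2): max_ending_here = 11, max_so_far = 12
Position 5 (value -13): max_ending_here = -2, max_so_far = 12
Position 6 (value -13): max_ending_here = -13, max_so_far = 12
Position 7 (value 14): max_ending_here = 14, max_so_far = 14

Maximum subarray: [14]
Maximum sum: 14

The maximum subarray is [14] with sum 14. This subarray runs from index 7 to index 7.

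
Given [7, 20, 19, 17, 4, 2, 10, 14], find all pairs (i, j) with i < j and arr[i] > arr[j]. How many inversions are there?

Finding inversions in [7, 20, 19, 17, 4, 2, 10, 14]:

(0, 4): arr[0]=7 > arr[4]=4
(0, 5): arr[0]=7 > arr[5]=2
(1, 2): arr[1]=20 > arr[2]=19
(1, 3): arr[1]=20 > arr[3]=17
(1, 4): arr[1]=20 > arr[4]=4
(1, 5): arr[1]=20 > arr[5]=2
(1, 6): arr[1]=20 > arr[6]=10
(1, 7): arr[1]=20 > arr[7]=14
(2, 3): arr[2]=19 > arr[3]=17
(2, 4): arr[2]=19 > arr[4]=4
(2, 5): arr[2]=19 > arr[5]=2
(2, 6): arr[2]=19 > arr[6]=10
(2, 7): arr[2]=19 > arr[7]=14
(3, 4): arr[3]=17 > arr[4]=4
(3, 5): arr[3]=17 > arr[5]=2
(3, 6): arr[3]=17 > arr[6]=10
(3, 7): arr[3]=17 > arr[7]=14
(4, 5): arr[4]=4 > arr[5]=2

Total inversions: 18

The array has 18 inversion(s): (0,4), (0,5), (1,2), (1,3), (1,4), (1,5), (1,6), (1,7), (2,3), (2,4), (2,5), (2,6), (2,7), (3,4), (3,5), (3,6), (3,7), (4,5). Each pair (i,j) satisfies i < j and arr[i] > arr[j].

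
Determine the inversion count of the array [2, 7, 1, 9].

Finding inversions in [2, 7, 1, 9]:

(0, 2): arr[0]=2 > arr[2]=1
(1, 2): arr[1]=7 > arr[2]=1

Total inversions: 2

The array has 2 inversion(s): (0,2), (1,2). Each pair (i,j) satisfies i < j and arr[i] > arr[j].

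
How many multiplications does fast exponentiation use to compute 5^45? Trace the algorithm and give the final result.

Computing 5^45 by squaring (build up from 5^1; each line after the first costs one multiplication):

5^1 = 5
5^2 = (5^1)^2 = 5^2 = 25
5^4 = (5^2)^2 = 25^2 = 625
5^5 = 5 * 5^4 = 5 * 625 = 3125
5^10 = (5^5)^2 = 3125^2 = 9765625
5^11 = 5 * 5^10 = 5 * 9765625 = 48828125
5^22 = (5^11)^2 = 48828125^2 = 2384185791015625
5^44 = (5^22)^2 = 2384185791015625^2 = 5684341886080801486968994140625
5^45 = 5 * 5^44 = 5 * 5684341886080801486968994140625 = 28421709430404007434844970703125

Result: 28421709430404007434844970703125
Multiplications needed: 8 (8 lines after 5^1)

5^45 = 28421709430404007434844970703125. Using exponentiation by squaring, this requires 8 multiplications. The key idea: if the exponent is even, square the half-power; if odd, multiply by the base once.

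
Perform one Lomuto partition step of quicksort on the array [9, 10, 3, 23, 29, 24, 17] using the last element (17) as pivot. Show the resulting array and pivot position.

Lomuto partition with pivot = 17:

Initial array: [9, 10, 3, 23, 29, 24, 17]

arr[0]=9 <= 17: swap with position 0, array becomes [9, 10, 3, 23, 29, 24, 17]
arr[1]=10 <= 17: swap with position 1, array becomes [9, 10, 3, 23, 29, 24, 17]
arr[2]=3 <= 17: swap with position 2, array becomes [9, 10, 3, 23, 29, 24, 17]
arr[3]=23 > 17: no swap
arr[4]=29 > 17: no swap
arr[5]=24 > 17: no swap

Place pivot at position 3: [9, 10, 3, 17, 29, 24, 23]
Pivot position: 3

After partitioning with pivot 17, the array becomes [9, 10, 3, 17, 29, 24, 23]. The pivot is placed at index 3. All elements to the left of the pivot are <= 17, and all elements to the right are > 17.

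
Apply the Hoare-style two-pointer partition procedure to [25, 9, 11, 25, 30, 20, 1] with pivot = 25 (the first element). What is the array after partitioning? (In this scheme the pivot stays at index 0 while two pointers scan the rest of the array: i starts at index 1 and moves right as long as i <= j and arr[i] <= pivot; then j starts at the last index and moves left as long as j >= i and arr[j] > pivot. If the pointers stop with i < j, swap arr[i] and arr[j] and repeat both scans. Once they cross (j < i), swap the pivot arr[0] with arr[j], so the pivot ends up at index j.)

Hoare-style two-pointer partition with pivot = 25:

Initial array: [25, 9, 11, 25, 30, 20, 1]

Pointers start at i = 1, j = 6.
i stops at index 4 (arr[4]=30 > 25), j stops at index 6 (arr[6]=1 <= 25): swap arr[4] and arr[6], array becomes [25, 9, 11, 25, 1, 20, 30]
i ends at 6, j ends at 5: the pointers have crossed (j < i), so scanning stops.

Swap pivot arr[0] with arr[5] to place pivot at position 5: [20, 9, 11, 25, 1, 25, 30]
Pivot position: 5

After partitioning with pivot 25, the array becomes [20, 9, 11, 25, 1, 25, 30]. The pivot is placed at index 5. All elements to the left of the pivot are <= 25, and all elements to the right are > 25.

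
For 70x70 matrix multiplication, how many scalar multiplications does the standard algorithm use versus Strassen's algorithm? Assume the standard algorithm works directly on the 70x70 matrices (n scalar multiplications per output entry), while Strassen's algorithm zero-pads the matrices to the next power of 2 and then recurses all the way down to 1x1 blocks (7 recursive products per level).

Matrix multiplication for 70x70 matrices:

Strassen's algorithm requires power-of-2 dimensions. Pad 70x70 to 128x128 (next power of 2).

Standard algorithm: 70^3 = 343000 multiplications
Strassen's algorithm: 7^(log2(128)) = 7^7 = 823543 multiplications
Difference: 343000 - 823543 = -480543 (Strassen uses MORE here due to padding overhead — for small or just-over-power-of-2 n, padding can outweigh the per-level savings)

Standard: 343000 multiplications (70^3). Strassen: 823543 multiplications (7^7, after padding to 128x128). Strassen reduces 8 recursive multiplications to 7 at each level.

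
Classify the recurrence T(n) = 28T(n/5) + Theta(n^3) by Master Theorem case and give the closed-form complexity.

Master Theorem for T(n) = 28T(n/5) + O(n^3):

a = 28, b = 5, c = 3
log_b(a) = log_5(28) = 2.0704

Case 3: c = 3 > log_5(28) = 2.0704
T(n) = O(n^3) = O(n^3)

For T(n) = 28T(n/5) + O(n^3): log_5(28) = 2.0704. This is Case 3 of the Master Theorem (c > log_b(a), work dominated by root), giving O(n^3).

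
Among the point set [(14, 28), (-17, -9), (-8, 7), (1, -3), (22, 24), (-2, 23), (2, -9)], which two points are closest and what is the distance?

Computing all pairwise distances among 7 points:

d((14, 28), (-17, -9)) = 48.2701
d((14, 28), (-8, 7)) = 30.4138
d((14, 28), (1, -3)) = 33.6155
d((14, 28), (22, 24)) = 8.9443
d((14, 28), (-2, 23)) = 16.7631
d((14, 28), (2, -9)) = 38.8973
d((-17, -9), (-8, 7)) = 18.3576
d((-17, -9), (1, -3)) = 18.9737
d((-17, -9), (22, 24)) = 51.0882
d((-17, -9), (-2, 23)) = 35.3412
d((-17, -9), (2, -9)) = 19.0
d((-8, 7), (1, -3)) = 13.4536
d((-8, 7), (22, 24)) = 34.4819
d((-8, 7), (-2, 23)) = 17.088
d((-8, 7), (2, -9)) = 18.868
d((1, -3), (22, 24)) = 34.2053
d((1, -3), (-2, 23)) = 26.1725
d((1, -3), (2, -9)) = 6.0828 <-- minimum
d((22, 24), (-2, 23)) = 24.0208
d((22, 24), (2, -9)) = 38.5876
d((-2, 23), (2, -9)) = 32.249

Closest pair: (1, -3) and (2, -9) with distance 6.0828

The closest pair is (1, -3) and (2, -9) with Euclidean distance 6.0828. For 7 points, brute-force pairwise comparison is shown above. For large n, the divide-and-conquer algorithm (sort by x, recurse on halves, check the dividing strip) achieves O(n log n).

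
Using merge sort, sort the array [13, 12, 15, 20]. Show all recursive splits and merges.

Merge sort trace:

Split: [13, 12, 15, 20] -> [13, 12] and [15, 20]
  Split: [13, 12] -> [13] and [12]
  Merge: [13] + [12] -> [12, 13]
  Split: [15, 20] -> [15] and [20]
  Merge: [15] + [20] -> [15, 20]
Merge: [12, 13] + [15, 20] -> [12, 13, 15, 20]

Final sorted array: [12, 13, 15, 20]

The merge sort proceeds by recursively splitting the array and merging sorted halves.
After all merges, the sorted array is [12, 13, 15, 20].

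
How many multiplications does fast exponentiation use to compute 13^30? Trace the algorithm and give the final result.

Computing 13^30 by squaring (build up from 13^1; each line after the first costs one multiplication):

13^1 = 13
13^2 = (13^1)^2 = 13^2 = 169
13^3 = 13 * 13^2 = 13 * 169 = 2197
13^6 = (13^3)^2 = 2197^2 = 4826809
13^7 = 13 * 13^6 = 13 * 4826809 = 62748517
13^14 = (13^7)^2 = 62748517^2 = 3937376385699289
13^15 = 13 * 13^14 = 13 * 3937376385699289 = 51185893014090757
13^30 = (13^15)^2 = 51185893014090757^2 = 2619995643649944960380551432833049

Result: 2619995643649944960380551432833049
Multiplications needed: 7 (7 lines after 13^1)

13^30 = 2619995643649944960380551432833049. Using exponentiation by squaring, this requires 7 multiplications. The key idea: if the exponent is even, square the half-power; if odd, multiply by the base once.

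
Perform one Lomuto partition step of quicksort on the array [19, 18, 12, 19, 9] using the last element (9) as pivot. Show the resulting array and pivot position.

Lomuto partition with pivot = 9:

Initial array: [19, 18, 12, 19, 9]

arr[0]=19 > 9: no swap
arr[1]=18 > 9: no swap
arr[2]=12 > 9: no swap
arr[3]=19 > 9: no swap

Place pivot at position 0: [9, 18, 12, 19, 19]
Pivot position: 0

After partitioning with pivot 9, the array becomes [9, 18, 12, 19, 19]. The pivot is placed at index 0. All elements to the left of the pivot are <= 9, and all elements to the right are > 9.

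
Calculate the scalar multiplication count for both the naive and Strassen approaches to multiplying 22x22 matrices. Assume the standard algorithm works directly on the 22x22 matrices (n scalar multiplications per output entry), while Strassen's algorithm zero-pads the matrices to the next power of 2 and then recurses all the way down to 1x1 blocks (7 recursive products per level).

Matrix multiplication for 22x22 matrices:

Strassen's algorithm requires power-of-2 dimensions. Pad 22x22 to 32x32 (next power of 2).

Standard algorithm: 22^3 = 10648 multiplications
Strassen's algorithm: 7^(log2(32)) = 7^5 = 16807 multiplications
Difference: 10648 - 16807 = -6159 (Strassen uses MORE here due to padding overhead — for small or just-over-power-of-2 n, padding can outweigh the per-level savings)

Standard: 10648 multiplications (22^3). Strassen: 16807 multiplications (7^5, after padding to 32x32). Strassen reduces 8 recursive multiplications to 7 at each level.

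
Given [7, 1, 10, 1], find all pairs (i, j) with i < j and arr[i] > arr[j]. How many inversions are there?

Finding inversions in [7, 1, 10, 1]:

(0, 1): arr[0]=7 > arr[1]=1
(0, 3): arr[0]=7 > arr[3]=1
(2, 3): arr[2]=10 > arr[3]=1

Total inversions: 3

The array has 3 inversion(s): (0,1), (0,3), (2,3). Each pair (i,j) satisfies i < j and arr[i] > arr[j].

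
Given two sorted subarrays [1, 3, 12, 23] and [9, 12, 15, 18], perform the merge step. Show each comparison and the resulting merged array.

Merging process:

Compare 1 vs 9: take 1 from left. Merged: [1]
Compare 3 vs 9: take 3 from left. Merged: [1, 3]
Compare 12 vs 9: take 9 from right. Merged: [1, 3, 9]
Compare 12 vs 12: take 12 from left. Merged: [1, 3, 9, 12]
Compare 23 vs 12: take 12 from right. Merged: [1, 3, 9, 12, 12]
Compare 23 vs 15: take 15 from right. Merged: [1, 3, 9, 12, 12, 15]
Compare 23 vs 18: take 18 from right. Merged: [1, 3, 9, 12, 12, 15, 18]
Append remaining from left: [23]. Merged: [1, 3, 9, 12, 12, 15, 18, 23]

Final merged array: [1, 3, 9, 12, 12, 15, 18, 23]
Total comparisons: 7

The merged array is [1, 3, 9, 12, 12, 15, 18, 23], requiring 7 comparisons. The merge step runs in O(n) time where n is the total number of elements.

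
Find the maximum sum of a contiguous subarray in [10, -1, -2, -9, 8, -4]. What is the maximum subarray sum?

Using Kadane's algorithm on [10, -1, -2, -9, 8, -4]:

Scanning through the array:
Position 1 (value -1): max_ending_here = 9, max_so_far = 10
Position 2 (value -2): max_ending_here = 7, max_so_far = 10
Position 3 (value -9): max_ending_here = -2, max_so_far = 10
Position 4 (value 8): max_ending_here = 8, max_so_far = 10
Position 5 (value -4): max_ending_here = 4, max_so_far = 10

Maximum subarray: [10]
Maximum sum: 10

The maximum subarray is [10] with sum 10. This subarray runs from index 0 to index 0.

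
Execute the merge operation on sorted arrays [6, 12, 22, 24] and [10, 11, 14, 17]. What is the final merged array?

Merging process:

Compare 6 vs 10: take 6 from left. Merged: [6]
Compare 12 vs 10: take 10 from right. Merged: [6, 10]
Compare 12 vs 11: take 11 from right. Merged: [6, 10, 11]
Compare 12 vs 14: take 12 from left. Merged: [6, 10, 11, 12]
Compare 22 vs 14: take 14 from right. Merged: [6, 10, 11, 12, 14]
Compare 22 vs 17: take 17 from right. Merged: [6, 10, 11, 12, 14, 17]
Append remaining from left: [22, 24]. Merged: [6, 10, 11, 12, 14, 17, 22, 24]

Final merged array: [6, 10, 11, 12, 14, 17, 22, 24]
Total comparisons: 6

The merged array is [6, 10, 11, 12, 14, 17, 22, 24], requiring 6 comparisons. The merge step runs in O(n) time where n is the total number of elements.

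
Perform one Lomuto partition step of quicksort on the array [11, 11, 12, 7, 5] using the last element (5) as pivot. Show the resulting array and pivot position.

Lomuto partition with pivot = 5:

Initial array: [11, 11, 12, 7, 5]

arr[0]=11 > 5: no swap
arr[1]=11 > 5: no swap
arr[2]=12 > 5: no swap
arr[3]=7 > 5: no swap

Place pivot at position 0: [5, 11, 12, 7, 11]
Pivot position: 0

After partitioning with pivot 5, the array becomes [5, 11, 12, 7, 11]. The pivot is placed at index 0. All elements to the left of the pivot are <= 5, and all elements to the right are > 5.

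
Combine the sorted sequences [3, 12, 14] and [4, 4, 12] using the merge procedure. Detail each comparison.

Merging process:

Compare 3 vs 4: take 3 from left. Merged: [3]
Compare 12 vs 4: take 4 from right. Merged: [3, 4]
Compare 12 vs 4: take 4 from right. Merged: [3, 4, 4]
Compare 12 vs 12: take 12 from left. Merged: [3, 4, 4, 12]
Compare 14 vs 12: take 12 from right. Merged: [3, 4, 4, 12, 12]
Append remaining from left: [14]. Merged: [3, 4, 4, 12, 12, 14]

Final merged array: [3, 4, 4, 12, 12, 14]
Total comparisons: 5

The merged array is [3, 4, 4, 12, 12, 14], requiring 5 comparisons. The merge step runs in O(n) time where n is the total number of elements.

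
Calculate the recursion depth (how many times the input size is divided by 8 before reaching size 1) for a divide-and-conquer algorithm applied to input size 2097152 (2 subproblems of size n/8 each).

For divide and conquer with division factor 8:

Problem sizes at each level:
Level 0: 2097152
Level 1: 262144
Level 2: 32768
Level 3: 4096
Level 4: 512
Level 5: 64
Level 6: 8
Level 7: 1

The root is level 0 and the size-1 base case is level 7 (the tree spans levels 0 through 7, i.e. 8 levels counting the root), so the depth is the number of divisions: log_8(2097152) = 7

The recursion tree depth is log_8(2097152) = 7. At each level, the problem size is divided by 8, so it takes 7 divisions to reduce to a base case of size 1. The algorithm makes 2 recursive calls at each level.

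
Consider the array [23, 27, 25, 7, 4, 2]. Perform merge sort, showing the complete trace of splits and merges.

Merge sort trace:

Split: [23, 27, 25, 7, 4, 2] -> [23, 27, 25] and [7, 4, 2]
  Split: [23, 27, 25] -> [23] and [27, 25]
    Split: [27, 25] -> [27] and [25]
    Merge: [27] + [25] -> [25, 27]
  Merge: [23] + [25, 27] -> [23, 25, 27]
  Split: [7, 4, 2] -> [7] and [4, 2]
    Split: [4, 2] -> [4] and [2]
    Merge: [4] + [2] -> [2, 4]
  Merge: [7] + [2, 4] -> [2, 4, 7]
Merge: [23, 25, 27] + [2, 4, 7] -> [2, 4, 7, 23, 25, 27]

Final sorted array: [2, 4, 7, 23, 25, 27]

The merge sort proceeds by recursively splitting the array and merging sorted halves.
After all merges, the sorted array is [2, 4, 7, 23, 25, 27].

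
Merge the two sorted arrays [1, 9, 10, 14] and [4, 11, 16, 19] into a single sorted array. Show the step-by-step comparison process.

Merging process:

Compare 1 vs 4: take 1 from left. Merged: [1]
Compare 9 vs 4: take 4 from right. Merged: [1, 4]
Compare 9 vs 11: take 9 from left. Merged: [1, 4, 9]
Compare 10 vs 11: take 10 from left. Merged: [1, 4, 9, 10]
Compare 14 vs 11: take 11 from right. Merged: [1, 4, 9, 10, 11]
Compare 14 vs 16: take 14 from left. Merged: [1, 4, 9, 10, 11, 14]
Append remaining from right: [16, 19]. Merged: [1, 4, 9, 10, 11, 14, 16, 19]

Final merged array: [1, 4, 9, 10, 11, 14, 16, 19]
Total comparisons: 6

The merged array is [1, 4, 9, 10, 11, 14, 16, 19], requiring 6 comparisons. The merge step runs in O(n) time where n is the total number of elements.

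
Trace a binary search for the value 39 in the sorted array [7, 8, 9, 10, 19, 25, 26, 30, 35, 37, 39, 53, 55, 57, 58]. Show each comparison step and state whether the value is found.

Binary search for 39 in [7, 8, 9, 10, 19, 25, 26, 30, 35, 37, 39, 53, 55, 57, 58]:

lo=0, hi=14, mid=7, arr[mid]=30 -> 30 < 39, search right half
lo=8, hi=14, mid=11, arr[mid]=53 -> 53 > 39, search left half
lo=8, hi=10, mid=9, arr[mid]=37 -> 37 < 39, search right half
lo=10, hi=10, mid=10, arr[mid]=39 -> Found target at index 10!

Binary search finds 39 at index 10 after 4 comparisons. The search repeatedly halves the search space by comparing with the middle element.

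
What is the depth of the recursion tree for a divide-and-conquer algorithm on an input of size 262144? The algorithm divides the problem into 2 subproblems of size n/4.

For divide and conquer with division factor 4:

Problem sizes at each level:
Level 0: 262144
Level 1: 65536
Level 2: 16384
Level 3: 4096
Level 4: 1024
Level 5: 256
Level 6: 64
Level 7: 16
Level 8: 4
Level 9: 1

The root is level 0 and the size-1 base case is level 9 (the tree spans levels 0 through 9, i.e. 10 levels counting the root), so the depth is the number of divisions: log_4(262144) = 9

The recursion tree depth is log_4(262144) = 9. At each level, the problem size is divided by 4, so it takes 9 divisions to reduce to a base case of size 1. The algorithm makes 2 recursive calls at each level.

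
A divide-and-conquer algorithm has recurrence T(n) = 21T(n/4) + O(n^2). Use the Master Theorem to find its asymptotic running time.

Master Theorem for T(n) = 21T(n/4) + O(n^2):

a = 21, b = 4, c = 2
log_b(a) = log_4(21) = 2.1962

Case 1: c = 2 < log_4(21) = 2.1962
T(n) = O(n^(log_4 21))

For T(n) = 21T(n/4) + O(n^2): log_4(21) = 2.1962. This is Case 1 of the Master Theorem (c < log_b(a), work dominated by leaves), giving O(n^(log_4 21)).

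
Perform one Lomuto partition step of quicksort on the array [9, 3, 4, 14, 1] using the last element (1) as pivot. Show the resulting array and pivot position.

Lomuto partition with pivot = 1:

Initial array: [9, 3, 4, 14, 1]

arr[0]=9 > 1: no swap
arr[1]=3 > 1: no swap
arr[2]=4 > 1: no swap
arr[3]=14 > 1: no swap

Place pivot at position 0: [1, 3, 4, 14, 9]
Pivot position: 0

After partitioning with pivot 1, the array becomes [1, 3, 4, 14, 9]. The pivot is placed at index 0. All elements to the left of the pivot are <= 1, and all elements to the right are > 1.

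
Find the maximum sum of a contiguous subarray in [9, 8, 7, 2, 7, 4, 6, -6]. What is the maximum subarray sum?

Using Kadane's algorithm on [9, 8, 7, 2, 7, 4, 6, -6]:

Scanning through the array:
Position 1 (value 8): max_ending_here = 17, max_so_far = 17
Position 2 (value 7): max_ending_here = 24, max_so_far = 24
Position 3 (value 2): max_ending_here = 26, max_so_far = 26
Position 4 (value 7): max_ending_here = 33, max_so_far = 33
Position 5 (value 4): max_ending_here = 37, max_so_far = 37
Position 6 (value 6): max_ending_here = 43, max_so_far = 43
Position 7 (value -6): max_ending_here = 37, max_so_far = 43

Maximum subarray: [9, 8, 7, 2, 7, 4, 6]
Maximum sum: 43

The maximum subarray is [9, 8, 7, 2, 7, 4, 6] with sum 43. This subarray runs from index 0 to index 6.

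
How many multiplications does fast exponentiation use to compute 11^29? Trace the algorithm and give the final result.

Computing 11^29 by squaring (build up from 11^1; each line after the first costs one multiplication):

11^1 = 11
11^2 = (11^1)^2 = 11^2 = 121
11^3 = 11 * 11^2 = 11 * 121 = 1331
11^6 = (11^3)^2 = 1331^2 = 1771561
11^7 = 11 * 11^6 = 11 * 1771561 = 19487171
11^14 = (11^7)^2 = 19487171^2 = 379749833583241
11^28 = (11^14)^2 = 379749833583241^2 = 144209936106499234037676064081
11^29 = 11 * 11^28 = 11 * 144209936106499234037676064081 = 1586309297171491574414436704891

Result: 1586309297171491574414436704891
Multiplications needed: 7 (7 lines after 11^1)

11^29 = 1586309297171491574414436704891. Using exponentiation by squaring, this requires 7 multiplications. The key idea: if the exponent is even, square the half-power; if odd, multiply by the base once.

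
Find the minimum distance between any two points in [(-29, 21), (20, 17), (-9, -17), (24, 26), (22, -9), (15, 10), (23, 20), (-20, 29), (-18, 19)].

Computing all pairwise distances among 9 points:

d((-29, 21), (20, 17)) = 49.163
d((-29, 21), (-9, -17)) = 42.9418
d((-29, 21), (24, 26)) = 53.2353
d((-29, 21), (22, -9)) = 59.1692
d((-29, 21), (15, 10)) = 45.3542
d((-29, 21), (23, 20)) = 52.0096
d((-29, 21), (-20, 29)) = 12.0416
d((-29, 21), (-18, 19)) = 11.1803
d((20, 17), (-9, -17)) = 44.6878
d((20, 17), (24, 26)) = 9.8489
d((20, 17), (22, -9)) = 26.0768
d((20, 17), (15, 10)) = 8.6023
d((20, 17), (23, 20)) = 4.2426 <-- minimum
d((20, 17), (-20, 29)) = 41.7612
d((20, 17), (-18, 19)) = 38.0526
d((-9, -17), (24, 26)) = 54.2033
d((-9, -17), (22, -9)) = 32.0156
d((-9, -17), (15, 10)) = 36.1248
d((-9, -17), (23, 20)) = 48.9183
d((-9, -17), (-20, 29)) = 47.2969
d((-9, -17), (-18, 19)) = 37.108
d((24, 26), (22, -9)) = 35.0571
d((24, 26), (15, 10)) = 18.3576
d((24, 26), (23, 20)) = 6.0828
d((24, 26), (-20, 29)) = 44.1022
d((24, 26), (-18, 19)) = 42.5793
d((22, -9), (15, 10)) = 20.2485
d((22, -9), (23, 20)) = 29.0172
d((22, -9), (-20, 29)) = 56.6392
d((22, -9), (-18, 19)) = 48.8262
d((15, 10), (23, 20)) = 12.8062
d((15, 10), (-20, 29)) = 39.8246
d((15, 10), (-18, 19)) = 34.2053
d((23, 20), (-20, 29)) = 43.9318
d((23, 20), (-18, 19)) = 41.0122
d((-20, 29), (-18, 19)) = 10.198

Closest pair: (20, 17) and (23, 20) with distance 4.2426

The closest pair is (20, 17) and (23, 20) with Euclidean distance 4.2426. For 9 points, brute-force pairwise comparison is shown above. For large n, the divide-and-conquer algorithm (sort by x, recurse on halves, check the dividing strip) achieves O(n log n).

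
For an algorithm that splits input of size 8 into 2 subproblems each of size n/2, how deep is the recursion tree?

For divide and conquer with division factor 2:

Problem sizes at each level:
Level 0: 8
Level 1: 4
Level 2: 2
Level 3: 1

The root is level 0 and the size-1 base case is level 3 (the tree spans levels 0 through 3, i.e. 4 levels counting the root), so the depth is the number of divisions: log_2(8) = 3

The recursion tree depth is log_2(8) = 3. At each level, the problem size is divided by 2, so it takes 3 divisions to reduce to a base case of size 1. The algorithm makes 2 recursive calls at each level.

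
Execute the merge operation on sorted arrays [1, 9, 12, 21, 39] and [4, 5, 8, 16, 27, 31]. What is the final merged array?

Merging process:

Compare 1 vs 4: take 1 from left. Merged: [1]
Compare 9 vs 4: take 4 from right. Merged: [1, 4]
Compare 9 vs 5: take 5 from right. Merged: [1, 4, 5]
Compare 9 vs 8: take 8 from right. Merged: [1, 4, 5, 8]
Compare 9 vs 16: take 9 from left. Merged: [1, 4, 5, 8, 9]
Compare 12 vs 16: take 12 from left. Merged: [1, 4, 5, 8, 9, 12]
Compare 21 vs 16: take 16 from right. Merged: [1, 4, 5, 8, 9, 12, 16]
Compare 21 vs 27: take 21 from left. Merged: [1, 4, 5, 8, 9, 12, 16, 21]
Compare 39 vs 27: take 27 from right. Merged: [1, 4, 5, 8, 9, 12, 16, 21, 27]
Compare 39 vs 31: take 31 from right. Merged: [1, 4, 5, 8, 9, 12, 16, 21, 27, 31]
Append remaining from left: [39]. Merged: [1, 4, 5, 8, 9, 12, 16, 21, 27, 31, 39]

Final merged array: [1, 4, 5, 8, 9, 12, 16, 21, 27, 31, 39]
Total comparisons: 10

The merged array is [1, 4, 5, 8, 9, 12, 16, 21, 27, 31, 39], requiring 10 comparisons. The merge step runs in O(n) time where n is the total number of elements.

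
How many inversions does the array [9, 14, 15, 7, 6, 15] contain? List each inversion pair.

Finding inversions in [9, 14, 15, 7, 6, 15]:

(0, 3): arr[0]=9 > arr[3]=7
(0, 4): arr[0]=9 > arr[4]=6
(1, 3): arr[1]=14 > arr[3]=7
(1, 4): arr[1]=14 > arr[4]=6
(2, 3): arr[2]=15 > arr[3]=7
(2, 4): arr[2]=15 > arr[4]=6
(3, 4): arr[3]=7 > arr[4]=6

Total inversions: 7

The array has 7 inversion(s): (0,3), (0,4), (1,3), (1,4), (2,3), (2,4), (3,4). Each pair (i,j) satisfies i < j and arr[i] > arr[j].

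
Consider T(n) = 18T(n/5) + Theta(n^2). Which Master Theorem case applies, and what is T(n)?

Master Theorem for T(n) = 18T(n/5) + O(n^2):

a = 18, b = 5, c = 2
log_b(a) = log_5(18) = 1.7959

Case 3: c = 2 > log_5(18) = 1.7959
T(n) = O(n^2) = O(n^2)

For T(n) = 18T(n/5) + O(n^2): log_5(18) = 1.7959. This is Case 3 of the Master Theorem (c > log_b(a), work dominated by root), giving O(n^2).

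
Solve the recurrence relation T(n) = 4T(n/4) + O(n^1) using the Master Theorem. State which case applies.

Master Theorem for T(n) = 4T(n/4) + O(n^1):

a = 4, b = 4, c = 1
log_b(a) = log_4(4) = 1.0000

Case 2: c = 1 = log_4(4) = 1.0000
T(n) = O(n^1 log n) = O(n log n)

For T(n) = 4T(n/4) + O(n^1): log_4(4) = 1.0000. This is Case 2 of the Master Theorem (c = log_b(a), equal work at all levels), giving O(n log n).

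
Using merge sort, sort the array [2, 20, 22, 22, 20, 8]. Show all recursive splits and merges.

Merge sort trace:

Split: [2, 20, 22, 22, 20, 8] -> [2, 20, 22] and [22, 20, 8]
  Split: [2, 20, 22] -> [2] and [20, 22]
    Split: [20, 22] -> [20] and [22]
    Merge: [20] + [22] -> [20, 22]
  Merge: [2] + [20, 22] -> [2, 20, 22]
  Split: [22, 20, 8] -> [22] and [20, 8]
    Split: [20, 8] -> [20] and [8]
    Merge: [20] + [8] -> [8, 20]
  Merge: [22] + [8, 20] -> [8, 20, 22]
Merge: [2, 20, 22] + [8, 20, 22] -> [2, 8, 20, 20, 22, 22]

Final sorted array: [2, 8, 20, 20, 22, 22]

The merge sort proceeds by recursively splitting the array and merging sorted halves.
After all merges, the sorted array is [2, 8, 20, 20, 22, 22].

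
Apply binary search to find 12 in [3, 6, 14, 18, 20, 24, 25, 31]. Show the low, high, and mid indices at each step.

Binary search for 12 in [3, 6, 14, 18, 20, 24, 25, 31]:

lo=0, hi=7, mid=3, arr[mid]=18 -> 18 > 12, search left half
lo=0, hi=2, mid=1, arr[mid]=6 -> 6 < 12, search right half
lo=2, hi=2, mid=2, arr[mid]=14 -> 14 > 12, search left half
lo=2 > hi=1, target 12 not found

Binary search determines that 12 is not in the array after 3 comparisons. The search space was exhausted without finding the target.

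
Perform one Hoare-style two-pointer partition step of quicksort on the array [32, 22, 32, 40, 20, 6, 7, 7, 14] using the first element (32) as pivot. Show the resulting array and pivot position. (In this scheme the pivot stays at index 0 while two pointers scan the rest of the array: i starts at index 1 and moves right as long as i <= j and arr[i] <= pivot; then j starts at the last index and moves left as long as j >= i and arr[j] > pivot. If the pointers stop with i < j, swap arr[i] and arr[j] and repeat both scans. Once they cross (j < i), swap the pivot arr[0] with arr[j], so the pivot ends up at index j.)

Hoare-style two-pointer partition with pivot = 32:

Initial array: [32, 22, 32, 40, 20, 6, 7, 7, 14]

Pointers start at i = 1, j = 8.
i stops at index 3 (arr[3]=40 > 32), j stops at index 8 (arr[8]=14 <= 32): swap arr[3] and arr[8], array becomes [32, 22, 32, 14, 20, 6, 7, 7, 40]
i ends at 8, j ends at 7: the pointers have crossed (j < i), so scanning stops.

Swap pivot arr[0] with arr[7] to place pivot at position 7: [7, 22, 32, 14, 20, 6, 7, 32, 40]
Pivot position: 7

After partitioning with pivot 32, the array becomes [7, 22, 32, 14, 20, 6, 7, 32, 40]. The pivot is placed at index 7. All elements to the left of the pivot are <= 32, and all elements to the right are > 32.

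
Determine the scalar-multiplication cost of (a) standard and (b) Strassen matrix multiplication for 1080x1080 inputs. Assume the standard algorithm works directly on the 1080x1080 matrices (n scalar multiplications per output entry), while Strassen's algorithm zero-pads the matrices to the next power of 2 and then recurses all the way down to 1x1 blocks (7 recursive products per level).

Matrix multiplication for 1080x1080 matrices:

Strassen's algorithm requires power-of-2 dimensions. Pad 1080x1080 to 2048x2048 (next power of 2).

Standard algorithm: 1080^3 = 1259712000 multiplications
Strassen's algorithm: 7^(log2(2048)) = 7^11 = 1977326743 multiplications
Difference: 1259712000 - 1977326743 = -717614743 (Strassen uses MORE here due to padding overhead — for small or just-over-power-of-2 n, padding can outweigh the per-level savings)

Standard: 1259712000 multiplications (1080^3). Strassen: 1977326743 multiplications (7^11, after padding to 2048x2048). Strassen reduces 8 recursive multiplications to 7 at each level.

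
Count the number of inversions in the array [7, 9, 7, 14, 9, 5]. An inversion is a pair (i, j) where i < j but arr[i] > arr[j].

Finding inversions in [7, 9, 7, 14, 9, 5]:

(0, 5): arr[0]=7 > arr[5]=5
(1, 2): arr[1]=9 > arr[2]=7
(1, 5): arr[1]=9 > arr[5]=5
(2, 5): arr[2]=7 > arr[5]=5
(3, 4): arr[3]=14 > arr[4]=9
(3, 5): arr[3]=14 > arr[5]=5
(4, 5): arr[4]=9 > arr[5]=5

Total inversions: 7

The array has 7 inversion(s): (0,5), (1,2), (1,5), (2,5), (3,4), (3,5), (4,5). Each pair (i,j) satisfies i < j and arr[i] > arr[j].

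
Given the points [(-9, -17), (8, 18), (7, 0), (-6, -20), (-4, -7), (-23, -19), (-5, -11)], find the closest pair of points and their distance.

Computing all pairwise distances among 7 points:

d((-9, -17), (8, 18)) = 38.9102
d((-9, -17), (7, 0)) = 23.3452
d((-9, -17), (-6, -20)) = 4.2426
d((-9, -17), (-4, -7)) = 11.1803
d((-9, -17), (-23, -19)) = 14.1421
d((-9, -17), (-5, -11)) = 7.2111
d((8, 18), (7, 0)) = 18.0278
d((8, 18), (-6, -20)) = 40.4969
d((8, 18), (-4, -7)) = 27.7308
d((8, 18), (-23, -19)) = 48.2701
d((8, 18), (-5, -11)) = 31.7805
d((7, 0), (-6, -20)) = 23.8537
d((7, 0), (-4, -7)) = 13.0384
d((7, 0), (-23, -19)) = 35.5106
d((7, 0), (-5, -11)) = 16.2788
d((-6, -20), (-4, -7)) = 13.1529
d((-6, -20), (-23, -19)) = 17.0294
d((-6, -20), (-5, -11)) = 9.0554
d((-4, -7), (-23, -19)) = 22.4722
d((-4, -7), (-5, -11)) = 4.1231 <-- minimum
d((-23, -19), (-5, -11)) = 19.6977

Closest pair: (-4, -7) and (-5, -11) with distance 4.1231

The closest pair is (-4, -7) and (-5, -11) with Euclidean distance 4.1231. For 7 points, brute-force pairwise comparison is shown above. For large n, the divide-and-conquer algorithm (sort by x, recurse on halves, check the dividing strip) achieves O(n log n).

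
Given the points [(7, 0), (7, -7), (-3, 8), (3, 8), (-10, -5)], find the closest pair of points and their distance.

Computing all pairwise distances among 5 points:

d((7, 0), (7, -7)) = 7.0
d((7, 0), (-3, 8)) = 12.8062
d((7, 0), (3, 8)) = 8.9443
d((7, 0), (-10, -5)) = 17.72
d((7, -7), (-3, 8)) = 18.0278
d((7, -7), (3, 8)) = 15.5242
d((7, -7), (-10, -5)) = 17.1172
d((-3, 8), (3, 8)) = 6.0 <-- minimum
d((-3, 8), (-10, -5)) = 14.7648
d((3, 8), (-10, -5)) = 18.3848

Closest pair: (-3, 8) and (3, 8) with distance 6.0

The closest pair is (-3, 8) and (3, 8) with Euclidean distance 6.0. For 5 points, brute-force pairwise comparison is shown above. For large n, the divide-and-conquer algorithm (sort by x, recurse on halves, check the dividing strip) achieves O(n log n).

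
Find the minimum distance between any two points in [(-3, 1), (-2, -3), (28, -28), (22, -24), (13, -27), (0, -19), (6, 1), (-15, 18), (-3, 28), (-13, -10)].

Computing all pairwise distances among 10 points:

d((-3, 1), (-2, -3)) = 4.1231 <-- minimum
d((-3, 1), (28, -28)) = 42.45
d((-3, 1), (22, -24)) = 35.3553
d((-3, 1), (13, -27)) = 32.249
d((-3, 1), (0, -19)) = 20.2237
d((-3, 1), (6, 1)) = 9.0
d((-3, 1), (-15, 18)) = 20.8087
d((-3, 1), (-3, 28)) = 27.0
d((-3, 1), (-13, -10)) = 14.8661
d((-2, -3), (28, -28)) = 39.0512
d((-2, -3), (22, -24)) = 31.8904
d((-2, -3), (13, -27)) = 28.3019
d((-2, -3), (0, -19)) = 16.1245
d((-2, -3), (6, 1)) = 8.9443
d((-2, -3), (-15, 18)) = 24.6982
d((-2, -3), (-3, 28)) = 31.0161
d((-2, -3), (-13, -10)) = 13.0384
d((28, -28), (22, -24)) = 7.2111
d((28, -28), (13, -27)) = 15.0333
d((28, -28), (0, -19)) = 29.4109
d((28, -28), (6, 1)) = 36.4005
d((28, -28), (-15, 18)) = 62.9682
d((28, -28), (-3, 28)) = 64.0078
d((28, -28), (-13, -10)) = 44.7772
d((22, -24), (13, -27)) = 9.4868
d((22, -24), (0, -19)) = 22.561
d((22, -24), (6, 1)) = 29.6816
d((22, -24), (-15, 18)) = 55.9732
d((22, -24), (-3, 28)) = 57.6975
d((22, -24), (-13, -10)) = 37.6962
d((13, -27), (0, -19)) = 15.2643
d((13, -27), (6, 1)) = 28.8617
d((13, -27), (-15, 18)) = 53.0
d((13, -27), (-3, 28)) = 57.28
d((13, -27), (-13, -10)) = 31.0644
d((0, -19), (6, 1)) = 20.8806
d((0, -19), (-15, 18)) = 39.9249
d((0, -19), (-3, 28)) = 47.0956
d((0, -19), (-13, -10)) = 15.8114
d((6, 1), (-15, 18)) = 27.0185
d((6, 1), (-3, 28)) = 28.4605
d((6, 1), (-13, -10)) = 21.9545
d((-15, 18), (-3, 28)) = 15.6205
d((-15, 18), (-13, -10)) = 28.0713
d((-3, 28), (-13, -10)) = 39.2938

Closest pair: (-3, 1) and (-2, -3) with distance 4.1231

The closest pair is (-3, 1) and (-2, -3) with Euclidean distance 4.1231. For 10 points, brute-force pairwise comparison is shown above. For large n, the divide-and-conquer algorithm (sort by x, recurse on halves, check the dividing strip) achieves O(n log n).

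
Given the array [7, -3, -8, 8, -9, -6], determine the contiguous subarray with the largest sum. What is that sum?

Using Kadane's algorithm on [7, -3, -8, 8, -9, -6]:

Scanning through the array:
Position 1 (value -3): max_ending_here = 4, max_so_far = 7
Position 2 (value -8): max_ending_here = -4, max_so_far = 7
Position 3 (value 8): max_ending_here = 8, max_so_far = 8
Position 4 (value -9): max_ending_here = -1, max_so_far = 8
Position 5 (value -6): max_ending_here = -6, max_so_far = 8

Maximum subarray: [8]
Maximum sum: 8

The maximum subarray is [8] with sum 8. This subarray runs from index 3 to index 3.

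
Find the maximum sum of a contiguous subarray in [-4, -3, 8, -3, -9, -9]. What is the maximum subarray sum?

Using Kadane's algorithm on [-4, -3, 8, -3, -9, -9]:

Scanning through the array:
Position 1 (value -3): max_ending_here = -3, max_so_far = -3
Position 2 (value 8): max_ending_here = 8, max_so_far = 8
Position 3 (value -3): max_ending_here = 5, max_so_far = 8
Position 4 (value -9): max_ending_here = -4, max_so_far = 8
Position 5 (value -9): max_ending_here = -9, max_so_far = 8

Maximum subarray: [8]
Maximum sum: 8

The maximum subarray is [8] with sum 8. This subarray runs from index 2 to index 2.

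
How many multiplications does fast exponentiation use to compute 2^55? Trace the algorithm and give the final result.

Computing 2^55 by squaring (build up from 2^1; each line after the first costs one multiplication):

2^1 = 2
2^2 = (2^1)^2 = 2^2 = 4
2^3 = 2 * 2^2 = 2 * 4 = 8
2^6 = (2^3)^2 = 8^2 = 64
2^12 = (2^6)^2 = 64^2 = 4096
2^13 = 2 * 2^12 = 2 * 4096 = 8192
2^26 = (2^13)^2 = 8192^2 = 67108864
2^27 = 2 * 2^26 = 2 * 67108864 = 134217728
2^54 = (2^27)^2 = 134217728^2 = 18014398509481984
2^55 = 2 * 2^54 = 2 * 18014398509481984 = 36028797018963968

Result: 36028797018963968
Multiplications needed: 9 (9 lines after 2^1)

2^55 = 36028797018963968. Using exponentiation by squaring, this requires 9 multiplications. The key idea: if the exponent is even, square the half-power; if odd, multiply by the base once.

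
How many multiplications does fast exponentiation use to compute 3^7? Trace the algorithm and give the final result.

Computing 3^7 by squaring (build up from 3^1; each line after the first costs one multiplication):

3^1 = 3
3^2 = (3^1)^2 = 3^2 = 9
3^3 = 3 * 3^2 = 3 * 9 = 27
3^6 = (3^3)^2 = 27^2 = 729
3^7 = 3 * 3^6 = 3 * 729 = 2187

Result: 2187
Multiplications needed: 4 (4 lines after 3^1)

3^7 = 2187. Using exponentiation by squaring, this requires 4 multiplications. The key idea: if the exponent is even, square the half-power; if odd, multiply by the base once.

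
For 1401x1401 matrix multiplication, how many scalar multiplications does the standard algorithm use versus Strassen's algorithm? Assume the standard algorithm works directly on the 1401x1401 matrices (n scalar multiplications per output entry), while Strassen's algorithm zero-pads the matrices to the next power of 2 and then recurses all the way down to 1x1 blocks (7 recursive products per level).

Matrix multiplication for 1401x1401 matrices:

Strassen's algorithm requires power-of-2 dimensions. Pad 1401x1401 to 2048x2048 (next power of 2).

Standard algorithm: 1401^3 = 2749884201 multiplications
Strassen's algorithm: 7^(log2(2048)) = 7^11 = 1977326743 multiplications
Savings: 2749884201 - 1977326743 = 772557458 multiplications

Standard: 2749884201 multiplications (1401^3). Strassen: 1977326743 multiplications (7^11, after padding to 2048x2048). Strassen reduces 8 recursive multiplications to 7 at each level.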